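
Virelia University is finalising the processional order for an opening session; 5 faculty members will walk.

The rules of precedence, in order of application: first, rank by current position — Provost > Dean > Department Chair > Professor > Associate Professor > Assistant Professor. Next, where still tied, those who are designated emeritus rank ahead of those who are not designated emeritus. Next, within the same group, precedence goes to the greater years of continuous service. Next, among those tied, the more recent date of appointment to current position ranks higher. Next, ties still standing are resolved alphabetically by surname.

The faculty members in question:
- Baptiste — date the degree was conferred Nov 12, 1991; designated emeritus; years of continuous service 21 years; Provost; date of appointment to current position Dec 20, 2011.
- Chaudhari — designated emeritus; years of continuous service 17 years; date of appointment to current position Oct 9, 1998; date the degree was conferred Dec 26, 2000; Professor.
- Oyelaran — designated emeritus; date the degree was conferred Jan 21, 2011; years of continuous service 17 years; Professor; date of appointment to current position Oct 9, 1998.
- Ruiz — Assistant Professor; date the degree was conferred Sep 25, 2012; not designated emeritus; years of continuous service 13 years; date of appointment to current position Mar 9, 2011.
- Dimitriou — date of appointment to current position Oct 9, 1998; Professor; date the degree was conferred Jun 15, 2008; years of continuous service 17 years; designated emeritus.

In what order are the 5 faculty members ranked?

Baptiste, Chaudhari, Dimitriou, Oyelaran, Ruiz

By current position: Baptiste (Provost); then Chaudhari, Dimitriou and Oyelaran (Professor); then Ruiz (Assistant Professor).
Chaudhari, Dimitriou and Oyelaran are each designated emeritus, so the next rule applies.
Chaudhari, Dimitriou and Oyelaran all have years of continuous service 17 years, so the next rule applies.
Chaudhari, Dimitriou and Oyelaran all have date of appointment to current position Oct 9, 1998, so the next rule applies.
Among Chaudhari, Dimitriou and Oyelaran, alphabetically by surname: Chaudhari before Dimitriou before Oyelaran.
Full order: Baptiste, Chaudhari, Dimitriou, Oyelaran, Ruiz.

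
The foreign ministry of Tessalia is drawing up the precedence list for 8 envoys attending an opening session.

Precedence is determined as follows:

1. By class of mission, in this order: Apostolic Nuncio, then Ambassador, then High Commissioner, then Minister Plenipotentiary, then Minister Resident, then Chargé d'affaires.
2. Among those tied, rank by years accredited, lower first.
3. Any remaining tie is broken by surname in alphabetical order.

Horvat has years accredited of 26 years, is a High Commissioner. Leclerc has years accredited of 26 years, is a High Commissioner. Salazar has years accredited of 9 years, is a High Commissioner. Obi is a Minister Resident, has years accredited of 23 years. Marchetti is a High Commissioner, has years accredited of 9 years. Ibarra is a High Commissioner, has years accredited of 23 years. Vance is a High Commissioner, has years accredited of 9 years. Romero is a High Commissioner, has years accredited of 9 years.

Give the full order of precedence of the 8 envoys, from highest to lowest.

By class of mission: Marchetti, Romero, Salazar, Vance, Ibarra, Horvat and Leclerc (High Commissioner); then Obi (Minister Resident).
Among Marchetti, Romero, Salazar, Vance, Ibarra, Horvat and Leclerc, by years accredited (lower first): Marchetti, Romero, Salazar and Vance (9 years) before Ibarra (23 years) before Horvat and Leclerc (26 years).
Among Marchetti, Romero, Salazar and Vance, alphabetically by surname: Marchetti before Romero before Salazar before Vance.
Among Horvat and Leclerc, alphabetically by surname: Horvat before Leclerc.
Full order: Marchetti, Romero, Salazar, Vance, Ibarra, Horvat, Leclerc, Obi.

Marchetti, Romero, Salazar, Vance, Ibarra, Horvat, Leclerc, Obi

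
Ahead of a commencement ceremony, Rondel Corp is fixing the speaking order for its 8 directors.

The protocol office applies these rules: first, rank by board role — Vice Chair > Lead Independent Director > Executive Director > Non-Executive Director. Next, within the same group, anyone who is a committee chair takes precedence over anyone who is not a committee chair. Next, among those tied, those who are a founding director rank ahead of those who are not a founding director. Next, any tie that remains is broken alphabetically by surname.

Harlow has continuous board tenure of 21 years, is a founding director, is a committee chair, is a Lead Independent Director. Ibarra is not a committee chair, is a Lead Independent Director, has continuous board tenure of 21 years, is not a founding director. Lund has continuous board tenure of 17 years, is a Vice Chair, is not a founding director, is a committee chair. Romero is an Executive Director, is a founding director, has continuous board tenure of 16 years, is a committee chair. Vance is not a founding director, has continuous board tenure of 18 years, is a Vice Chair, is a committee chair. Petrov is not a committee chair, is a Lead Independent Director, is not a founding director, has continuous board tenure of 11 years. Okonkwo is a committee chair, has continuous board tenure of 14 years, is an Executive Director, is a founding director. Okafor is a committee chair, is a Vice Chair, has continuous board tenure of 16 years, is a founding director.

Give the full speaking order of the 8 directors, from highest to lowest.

By board role: Okafor, Lund and Vance (Vice Chair); then Harlow, Ibarra and Petrov (Lead Independent Director); then Okonkwo and Romero (Executive Director).
Okafor, Lund and Vance are each a committee chair, so the next rule applies.
Among Okafor, Lund and Vance, a founding director before not a founding director: Okafor (a founding director) before Lund and Vance (not a founding director).
Among Lund and Vance, alphabetically by surname: Lund before Vance.
Among Harlow, Ibarra and Petrov, a committee chair before not a committee chair: Harlow (a committee chair) before Ibarra and Petrov (not a committee chair).
Ibarra and Petrov are each not a founding director, so the next rule applies.
Among Ibarra and Petrov, alphabetically by surname: Ibarra before Petrov.
Okonkwo and Romero are each a committee chair, so the next rule applies.
Okonkwo and Romero are each a founding director, so the next rule applies.
Among Okonkwo and Romero, alphabetically by surname: Okonkwo before Romero.
Full order: Okafor, Lund, Vance, Harlow, Ibarra, Petrov, Okonkwo, Romero.

Okafor, Lund, Vance, Harlow, Ibarra, Petrov, Okonkwo, Romero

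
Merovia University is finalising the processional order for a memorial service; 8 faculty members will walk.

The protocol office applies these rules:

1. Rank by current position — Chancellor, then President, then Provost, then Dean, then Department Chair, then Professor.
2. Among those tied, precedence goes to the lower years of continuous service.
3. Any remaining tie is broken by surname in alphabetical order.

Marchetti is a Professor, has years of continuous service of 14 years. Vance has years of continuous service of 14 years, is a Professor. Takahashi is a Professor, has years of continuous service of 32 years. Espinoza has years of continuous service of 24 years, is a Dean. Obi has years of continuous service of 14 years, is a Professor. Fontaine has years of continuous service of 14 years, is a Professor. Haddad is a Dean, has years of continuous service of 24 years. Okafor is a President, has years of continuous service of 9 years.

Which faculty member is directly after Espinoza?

Haddad

By current position: Okafor (President); then Espinoza and Haddad (Dean); then Fontaine, Marchetti, Obi, Vance and Takahashi (Professor).
Espinoza and Haddad both have years of continuous service 24 years, so the next rule applies.
Among Espinoza and Haddad, alphabetically by surname: Espinoza before Haddad.
Among Fontaine, Marchetti, Obi, Vance and Takahashi, by years of continuous service (lower first): Fontaine, Marchetti, Obi and Vance (14 years) before Takahashi (32 years).
Among Fontaine, Marchetti, Obi and Vance, alphabetically by surname: Fontaine before Marchetti before Obi before Vance.
Order: Okafor, Espinoza, Haddad, Fontaine, Marchetti, Obi, Vance, Takahashi.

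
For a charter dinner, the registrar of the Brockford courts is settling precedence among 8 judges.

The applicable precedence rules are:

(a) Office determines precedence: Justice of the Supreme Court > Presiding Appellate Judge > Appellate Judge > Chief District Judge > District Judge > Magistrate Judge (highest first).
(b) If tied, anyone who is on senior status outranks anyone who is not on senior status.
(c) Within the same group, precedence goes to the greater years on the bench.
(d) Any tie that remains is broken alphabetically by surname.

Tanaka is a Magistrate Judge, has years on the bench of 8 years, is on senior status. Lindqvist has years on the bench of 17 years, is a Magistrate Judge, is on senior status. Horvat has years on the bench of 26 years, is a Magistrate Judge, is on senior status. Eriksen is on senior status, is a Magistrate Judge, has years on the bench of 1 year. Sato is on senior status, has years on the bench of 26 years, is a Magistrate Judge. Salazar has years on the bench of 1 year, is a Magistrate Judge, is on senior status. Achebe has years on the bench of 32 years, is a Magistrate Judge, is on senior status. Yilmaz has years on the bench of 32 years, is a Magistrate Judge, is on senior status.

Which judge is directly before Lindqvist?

Sato

By office: Achebe, Yilmaz, Horvat, Sato, Lindqvist, Tanaka, Eriksen and Salazar (Magistrate Judge).
Achebe, Yilmaz, Horvat, Sato, Lindqvist, Tanaka, Eriksen and Salazar are each on senior status, so the next rule applies.
Among Achebe, Yilmaz, Horvat, Sato, Lindqvist, Tanaka, Eriksen and Salazar, by years on the bench (higher first): Achebe and Yilmaz (32 years) before Horvat and Sato (26 years) before Lindqvist (17 years) before Tanaka (8 years) before Eriksen and Salazar (1 year).
Among Achebe and Yilmaz, alphabetically by surname: Achebe before Yilmaz.
Among Horvat and Sato, alphabetically by surname: Horvat before Sato.
Among Eriksen and Salazar, alphabetically by surname: Eriksen before Salazar.
Order: Achebe, Yilmaz, Horvat, Sato, Lindqvist, Tanaka, Eriksen, Salazar.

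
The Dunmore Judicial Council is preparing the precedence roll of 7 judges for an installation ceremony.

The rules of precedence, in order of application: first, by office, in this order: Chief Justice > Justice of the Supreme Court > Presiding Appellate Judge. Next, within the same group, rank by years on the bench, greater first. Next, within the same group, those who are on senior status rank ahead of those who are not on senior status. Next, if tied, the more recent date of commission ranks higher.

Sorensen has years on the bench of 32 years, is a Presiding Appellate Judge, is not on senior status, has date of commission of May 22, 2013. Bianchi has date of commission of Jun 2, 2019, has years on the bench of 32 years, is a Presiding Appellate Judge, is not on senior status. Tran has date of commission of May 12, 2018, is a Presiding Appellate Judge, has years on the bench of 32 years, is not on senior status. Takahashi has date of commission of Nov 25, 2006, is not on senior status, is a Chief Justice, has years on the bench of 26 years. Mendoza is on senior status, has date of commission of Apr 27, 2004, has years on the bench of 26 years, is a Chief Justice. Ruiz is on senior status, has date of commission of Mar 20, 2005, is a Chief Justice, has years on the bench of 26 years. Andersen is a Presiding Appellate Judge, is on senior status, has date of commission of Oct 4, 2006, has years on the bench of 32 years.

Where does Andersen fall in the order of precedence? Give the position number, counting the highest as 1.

By office: Ruiz, Mendoza and Takahashi (Chief Justice); then Andersen, Bianchi, Tran and Sorensen (Presiding Appellate Judge).
Ruiz, Mendoza and Takahashi all have years on the bench 26 years, so the next rule applies.
Among Ruiz, Mendoza and Takahashi, on senior status before not on senior status: Ruiz and Mendoza (on senior status) before Takahashi (not on senior status).
Among Ruiz and Mendoza, by date of commission (later first): Ruiz (Mar 20, 2005) before Mendoza (Apr 27, 2004).
Andersen, Bianchi, Tran and Sorensen all have years on the bench 32 years, so the next rule applies.
Among Andersen, Bianchi, Tran and Sorensen, on senior status before not on senior status: Andersen (on senior status) before Bianchi, Tran and Sorensen (not on senior status).
Among Bianchi, Tran and Sorensen, by date of commission (later first): Bianchi (Jun 2, 2019) before Tran (May 12, 2018) before Sorensen (May 22, 2013).
Order: Ruiz, Mendoza, Takahashi, Andersen, Bianchi, Tran, Sorensen. So position 4.

4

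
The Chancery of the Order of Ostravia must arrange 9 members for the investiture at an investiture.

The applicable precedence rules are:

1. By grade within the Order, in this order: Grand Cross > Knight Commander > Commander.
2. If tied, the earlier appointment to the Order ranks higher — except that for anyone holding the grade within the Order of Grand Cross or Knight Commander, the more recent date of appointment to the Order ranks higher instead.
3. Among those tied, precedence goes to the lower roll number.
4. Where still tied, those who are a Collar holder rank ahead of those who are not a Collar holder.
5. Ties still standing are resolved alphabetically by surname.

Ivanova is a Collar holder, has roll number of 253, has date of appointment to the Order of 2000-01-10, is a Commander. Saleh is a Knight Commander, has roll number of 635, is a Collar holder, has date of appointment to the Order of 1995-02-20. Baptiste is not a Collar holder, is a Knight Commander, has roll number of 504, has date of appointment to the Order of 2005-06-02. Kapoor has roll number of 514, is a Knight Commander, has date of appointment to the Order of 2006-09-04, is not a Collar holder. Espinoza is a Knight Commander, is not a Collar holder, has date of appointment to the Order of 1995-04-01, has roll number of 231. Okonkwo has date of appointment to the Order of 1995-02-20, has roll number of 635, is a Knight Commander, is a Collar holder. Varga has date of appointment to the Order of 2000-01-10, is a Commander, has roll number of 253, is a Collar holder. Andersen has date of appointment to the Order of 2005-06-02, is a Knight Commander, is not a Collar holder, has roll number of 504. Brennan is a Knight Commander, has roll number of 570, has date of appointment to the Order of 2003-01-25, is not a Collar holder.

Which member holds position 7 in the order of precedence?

By grade within the Order: Kapoor, Andersen, Baptiste, Brennan, Espinoza, Okonkwo and Saleh (Knight Commander); then Ivanova and Varga (Commander).
Among Kapoor, Andersen, Baptiste, Brennan, Espinoza, Okonkwo and Saleh, by date of appointment to the Order (later first) (reversed rule for this group): Kapoor (2006-09-04) before Andersen and Baptiste (2005-06-02) before Brennan (2003-01-25) before Espinoza (1995-04-01) before Okonkwo and Saleh (1995-02-20).
Andersen and Baptiste both have roll number 504, so the next rule applies.
Andersen and Baptiste are each not a Collar holder, so the next rule applies.
Among Andersen and Baptiste, alphabetically by surname: Andersen before Baptiste.
Okonkwo and Saleh both have roll number 635, so the next rule applies.
Okonkwo and Saleh are each a Collar holder, so the next rule applies.
Among Okonkwo and Saleh, alphabetically by surname: Okonkwo before Saleh.
Ivanova and Varga both have date of appointment to the Order 2000-01-10, so the next rule applies.
Ivanova and Varga both have roll number 253, so the next rule applies.
Ivanova and Varga are each a Collar holder, so the next rule applies.
Among Ivanova and Varga, alphabetically by surname: Ivanova before Varga.
Order: Kapoor, Andersen, Baptiste, Brennan, Espinoza, Okonkwo, Saleh, Ivanova, Varga.

Saleh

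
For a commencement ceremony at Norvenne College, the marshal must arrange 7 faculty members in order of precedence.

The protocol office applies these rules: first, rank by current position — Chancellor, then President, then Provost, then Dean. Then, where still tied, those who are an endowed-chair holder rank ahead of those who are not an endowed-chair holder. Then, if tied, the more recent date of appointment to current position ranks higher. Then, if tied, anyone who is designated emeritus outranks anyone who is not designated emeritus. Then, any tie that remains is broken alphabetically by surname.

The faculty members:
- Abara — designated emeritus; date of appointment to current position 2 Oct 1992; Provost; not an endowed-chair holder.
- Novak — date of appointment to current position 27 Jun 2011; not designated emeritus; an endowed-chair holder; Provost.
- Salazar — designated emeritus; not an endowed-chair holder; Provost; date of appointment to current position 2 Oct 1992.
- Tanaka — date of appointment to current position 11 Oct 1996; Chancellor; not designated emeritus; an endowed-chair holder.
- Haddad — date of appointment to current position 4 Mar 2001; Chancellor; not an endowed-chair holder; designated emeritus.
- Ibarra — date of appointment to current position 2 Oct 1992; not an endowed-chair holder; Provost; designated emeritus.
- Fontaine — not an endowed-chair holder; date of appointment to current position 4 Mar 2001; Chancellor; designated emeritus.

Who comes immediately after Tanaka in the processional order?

By current position: Tanaka, Fontaine and Haddad (Chancellor); then Novak, Abara, Ibarra and Salazar (Provost).
Among Tanaka, Fontaine and Haddad, an endowed-chair holder before not an endowed-chair holder: Tanaka (an endowed-chair holder) before Fontaine and Haddad (not an endowed-chair holder).
Fontaine and Haddad both have date of appointment to current position 4 Mar 2001, so the next rule applies.
Fontaine and Haddad are each designated emeritus, so the next rule applies.
Among Fontaine and Haddad, alphabetically by surname: Fontaine before Haddad.
Among Novak, Abara, Ibarra and Salazar, an endowed-chair holder before not an endowed-chair holder: Novak (an endowed-chair holder) before Abara, Ibarra and Salazar (not an endowed-chair holder).
Abara, Ibarra and Salazar all have date of appointment to current position 2 Oct 1992, so the next rule applies.
Abara, Ibarra and Salazar are each designated emeritus, so the next rule applies.
Among Abara, Ibarra and Salazar, alphabetically by surname: Abara before Ibarra before Salazar.
Order: Tanaka, Fontaine, Haddad, Novak, Abara, Ibarra, Salazar.

Fontaine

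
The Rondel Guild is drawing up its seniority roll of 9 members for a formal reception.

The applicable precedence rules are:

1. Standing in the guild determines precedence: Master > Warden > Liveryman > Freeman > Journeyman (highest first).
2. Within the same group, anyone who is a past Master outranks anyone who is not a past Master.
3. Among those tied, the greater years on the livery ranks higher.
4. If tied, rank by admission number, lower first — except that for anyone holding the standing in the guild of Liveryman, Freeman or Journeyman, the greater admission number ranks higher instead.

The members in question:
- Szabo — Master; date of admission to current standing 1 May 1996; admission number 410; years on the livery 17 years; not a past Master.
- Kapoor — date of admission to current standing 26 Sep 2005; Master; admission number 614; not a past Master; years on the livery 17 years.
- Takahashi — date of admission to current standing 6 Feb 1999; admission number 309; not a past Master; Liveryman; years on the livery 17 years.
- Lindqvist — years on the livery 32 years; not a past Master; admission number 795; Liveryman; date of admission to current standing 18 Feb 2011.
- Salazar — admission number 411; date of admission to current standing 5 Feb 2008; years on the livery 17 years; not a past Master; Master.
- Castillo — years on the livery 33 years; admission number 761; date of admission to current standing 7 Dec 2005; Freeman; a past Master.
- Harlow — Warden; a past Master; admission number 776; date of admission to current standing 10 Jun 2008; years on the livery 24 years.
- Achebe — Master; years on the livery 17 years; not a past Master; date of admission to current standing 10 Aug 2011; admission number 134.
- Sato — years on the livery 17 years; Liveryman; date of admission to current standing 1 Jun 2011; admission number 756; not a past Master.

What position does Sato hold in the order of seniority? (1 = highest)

7

By standing in the guild: Achebe, Szabo, Salazar and Kapoor (Master); then Harlow (Warden); then Lindqvist, Sato and Takahashi (Liveryman); then Castillo (Freeman).
Achebe, Szabo, Salazar and Kapoor are each not a past Master, so the next rule applies.
Achebe, Szabo, Salazar and Kapoor all have years on the livery 17 years, so the next rule applies.
Among Achebe, Szabo, Salazar and Kapoor, by admission number (lower first): Achebe (134) before Szabo (410) before Salazar (411) before Kapoor (614).
Lindqvist, Sato and Takahashi are each not a past Master, so the next rule applies.
Among Lindqvist, Sato and Takahashi, by years on the livery (higher first): Lindqvist (32 years) before Sato and Takahashi (17 years).
Among Sato and Takahashi, by admission number (higher first) (reversed rule for this group): Sato (756) before Takahashi (309).
Order: Achebe, Szabo, Salazar, Kapoor, Harlow, Lindqvist, Sato, Takahashi, Castillo. So position 7.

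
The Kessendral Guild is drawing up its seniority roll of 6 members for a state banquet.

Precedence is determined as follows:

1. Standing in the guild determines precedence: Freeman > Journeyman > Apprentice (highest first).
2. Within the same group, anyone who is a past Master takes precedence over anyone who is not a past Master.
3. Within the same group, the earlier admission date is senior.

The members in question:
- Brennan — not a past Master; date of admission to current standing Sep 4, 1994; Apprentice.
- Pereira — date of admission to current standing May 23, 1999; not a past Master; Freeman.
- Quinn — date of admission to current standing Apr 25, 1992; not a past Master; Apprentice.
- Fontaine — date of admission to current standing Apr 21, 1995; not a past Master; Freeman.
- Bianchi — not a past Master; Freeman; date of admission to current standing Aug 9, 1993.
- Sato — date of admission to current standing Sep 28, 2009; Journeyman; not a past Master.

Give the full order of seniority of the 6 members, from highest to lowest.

Bianchi, Fontaine, Pereira, Sato, Quinn, Brennan

By standing in the guild: Bianchi, Fontaine and Pereira (Freeman); then Sato (Journeyman); then Quinn and Brennan (Apprentice).
Bianchi, Fontaine and Pereira are each not a past Master, so the next rule applies.
Among Bianchi, Fontaine and Pereira, by date of admission to current standing (earlier first): Bianchi (Aug 9, 1993) before Fontaine (Apr 21, 1995) before Pereira (May 23, 1999).
Quinn and Brennan are each not a past Master, so the next rule applies.
Among Quinn and Brennan, by date of admission to current standing (earlier first): Quinn (Apr 25, 1992) before Brennan (Sep 4, 1994).
Full order: Bianchi, Fontaine, Pereira, Sato, Quinn, Brennan.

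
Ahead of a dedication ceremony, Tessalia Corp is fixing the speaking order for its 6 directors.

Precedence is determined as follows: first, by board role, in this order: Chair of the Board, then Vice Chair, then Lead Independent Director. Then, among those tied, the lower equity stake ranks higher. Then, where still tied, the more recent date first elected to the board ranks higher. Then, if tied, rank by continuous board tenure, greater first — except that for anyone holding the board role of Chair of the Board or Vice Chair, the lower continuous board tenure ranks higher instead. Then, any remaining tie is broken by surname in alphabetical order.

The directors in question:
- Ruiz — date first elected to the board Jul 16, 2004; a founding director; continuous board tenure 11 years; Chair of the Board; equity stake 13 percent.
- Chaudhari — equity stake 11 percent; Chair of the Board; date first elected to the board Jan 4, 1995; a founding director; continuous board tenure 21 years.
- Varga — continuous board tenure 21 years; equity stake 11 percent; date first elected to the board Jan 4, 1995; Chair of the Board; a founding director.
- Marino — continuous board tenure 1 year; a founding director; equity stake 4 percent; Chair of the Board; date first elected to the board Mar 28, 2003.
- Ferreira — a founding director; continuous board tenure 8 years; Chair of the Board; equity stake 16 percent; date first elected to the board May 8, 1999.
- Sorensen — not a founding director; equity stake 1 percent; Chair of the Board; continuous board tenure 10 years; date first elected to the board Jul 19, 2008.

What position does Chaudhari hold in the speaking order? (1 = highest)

3

By board role: Sorensen, Marino, Chaudhari, Varga, Ruiz and Ferreira (Chair of the Board).
Among Sorensen, Marino, Chaudhari, Varga, Ruiz and Ferreira, by equity stake (lower first): Sorensen (1 percent) before Marino (4 percent) before Chaudhari and Varga (11 percent) before Ruiz (13 percent) before Ferreira (16 percent).
Chaudhari and Varga both have date first elected to the board Jan 4, 1995, so the next rule applies.
Chaudhari and Varga both have continuous board tenure 21 years, so the next rule applies.
Among Chaudhari and Varga, alphabetically by surname: Chaudhari before Varga.
Order: Sorensen, Marino, Chaudhari, Varga, Ruiz, Ferreira. So position 3.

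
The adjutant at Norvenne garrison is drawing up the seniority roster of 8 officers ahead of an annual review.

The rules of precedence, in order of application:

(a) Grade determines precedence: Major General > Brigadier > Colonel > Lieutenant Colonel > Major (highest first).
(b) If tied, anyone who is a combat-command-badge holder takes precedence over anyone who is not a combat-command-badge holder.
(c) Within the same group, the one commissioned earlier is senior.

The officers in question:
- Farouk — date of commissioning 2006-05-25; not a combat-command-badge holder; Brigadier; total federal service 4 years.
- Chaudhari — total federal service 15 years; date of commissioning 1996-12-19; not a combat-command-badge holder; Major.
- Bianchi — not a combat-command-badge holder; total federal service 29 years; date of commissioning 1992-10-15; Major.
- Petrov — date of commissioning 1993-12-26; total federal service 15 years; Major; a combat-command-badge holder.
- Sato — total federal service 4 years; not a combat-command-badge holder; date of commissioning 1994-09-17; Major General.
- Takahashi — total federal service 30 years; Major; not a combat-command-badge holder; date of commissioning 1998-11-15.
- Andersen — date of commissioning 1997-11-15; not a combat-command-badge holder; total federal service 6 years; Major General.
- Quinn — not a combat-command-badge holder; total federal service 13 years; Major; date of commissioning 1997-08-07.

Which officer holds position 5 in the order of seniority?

Bianchi

By grade: Sato and Andersen (Major General); then Farouk (Brigadier); then Petrov, Bianchi, Chaudhari, Quinn and Takahashi (Major).
Sato and Andersen are each not a combat-command-badge holder, so the next rule applies.
Among Sato and Andersen, by date of commissioning (earlier first): Sato (1994-09-17) before Andersen (1997-11-15).
Among Petrov, Bianchi, Chaudhari, Quinn and Takahashi, a combat-command-badge holder before not a combat-command-badge holder: Petrov (a combat-command-badge holder) before Bianchi, Chaudhari, Quinn and Takahashi (not a combat-command-badge holder).
Among Bianchi, Chaudhari, Quinn and Takahashi, by date of commissioning (earlier first): Bianchi (1992-10-15) before Chaudhari (1996-12-19) before Quinn (1997-08-07) before Takahashi (1998-11-15).
Order: Sato, Andersen, Farouk, Petrov, Bianchi, Chaudhari, Quinn, Takahashi.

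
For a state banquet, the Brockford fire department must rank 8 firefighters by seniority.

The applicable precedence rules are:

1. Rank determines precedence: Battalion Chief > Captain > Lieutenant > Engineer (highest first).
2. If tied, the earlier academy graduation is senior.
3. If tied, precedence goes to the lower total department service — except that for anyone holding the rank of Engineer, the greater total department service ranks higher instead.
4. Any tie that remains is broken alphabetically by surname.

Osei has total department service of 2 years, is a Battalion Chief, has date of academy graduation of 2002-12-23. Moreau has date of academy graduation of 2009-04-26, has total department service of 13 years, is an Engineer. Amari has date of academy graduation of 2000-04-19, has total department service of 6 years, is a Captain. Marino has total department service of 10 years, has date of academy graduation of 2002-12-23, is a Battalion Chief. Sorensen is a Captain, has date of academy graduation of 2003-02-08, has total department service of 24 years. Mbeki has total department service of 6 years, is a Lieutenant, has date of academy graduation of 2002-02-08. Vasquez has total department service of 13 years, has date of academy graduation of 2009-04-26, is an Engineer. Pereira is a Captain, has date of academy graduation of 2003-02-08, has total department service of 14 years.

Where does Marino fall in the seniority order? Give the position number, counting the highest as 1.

By rank: Osei and Marino (Battalion Chief); then Amari, Pereira and Sorensen (Captain); then Mbeki (Lieutenant); then Moreau and Vasquez (Engineer).
Osei and Marino both have date of academy graduation 2002-12-23, so the next rule applies.
Among Osei and Marino, by total department service (lower first): Osei (2 years) before Marino (10 years).
Among Amari, Pereira and Sorensen, by date of academy graduation (earlier first): Amari (2000-04-19) before Pereira and Sorensen (2003-02-08).
Among Pereira and Sorensen, by total department service (lower first): Pereira (14 years) before Sorensen (24 years).
Moreau and Vasquez both have date of academy graduation 2009-04-26, so the next rule applies.
Moreau and Vasquez both have total department service 13 years, so the next rule applies.
Among Moreau and Vasquez, alphabetically by surname: Moreau before Vasquez.
Order: Osei, Marino, Amari, Pereira, Sorensen, Mbeki, Moreau, Vasquez. So position 2.

2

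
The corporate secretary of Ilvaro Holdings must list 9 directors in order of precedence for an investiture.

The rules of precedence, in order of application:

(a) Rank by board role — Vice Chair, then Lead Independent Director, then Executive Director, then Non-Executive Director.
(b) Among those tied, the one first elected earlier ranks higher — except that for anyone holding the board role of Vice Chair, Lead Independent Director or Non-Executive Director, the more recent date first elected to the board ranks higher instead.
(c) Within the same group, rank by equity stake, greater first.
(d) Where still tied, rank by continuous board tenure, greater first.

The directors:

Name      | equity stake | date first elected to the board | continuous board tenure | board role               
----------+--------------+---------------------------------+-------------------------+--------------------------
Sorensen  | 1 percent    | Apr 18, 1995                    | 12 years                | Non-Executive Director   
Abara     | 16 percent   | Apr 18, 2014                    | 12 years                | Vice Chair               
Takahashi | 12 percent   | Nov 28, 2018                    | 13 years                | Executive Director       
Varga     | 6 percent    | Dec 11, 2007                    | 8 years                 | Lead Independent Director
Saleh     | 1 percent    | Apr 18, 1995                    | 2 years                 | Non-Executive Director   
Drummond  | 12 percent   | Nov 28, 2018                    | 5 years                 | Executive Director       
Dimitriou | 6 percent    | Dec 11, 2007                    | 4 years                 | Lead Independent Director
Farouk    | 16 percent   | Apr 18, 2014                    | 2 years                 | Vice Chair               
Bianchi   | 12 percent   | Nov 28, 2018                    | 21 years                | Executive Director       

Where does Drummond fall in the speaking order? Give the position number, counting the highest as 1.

By board role: Abara and Farouk (Vice Chair); then Varga and Dimitriou (Lead Independent Director); then Bianchi, Takahashi and Drummond (Executive Director); then Sorensen and Saleh (Non-Executive Director).
Abara and Farouk both have date first elected to the board Apr 18, 2014, so the next rule applies.
Abara and Farouk both have equity stake 16 percent, so the next rule applies.
Among Abara and Farouk, by continuous board tenure (higher first): Abara (12 years) before Farouk (2 years).
Varga and Dimitriou both have date first elected to the board Dec 11, 2007, so the next rule applies.
Varga and Dimitriou both have equity stake 6 percent, so the next rule applies.
Among Varga and Dimitriou, by continuous board tenure (higher first): Varga (8 years) before Dimitriou (4 years).
Bianchi, Takahashi and Drummond all have date first elected to the board Nov 28, 2018, so the next rule applies.
Bianchi, Takahashi and Drummond all have equity stake 12 percent, so the next rule applies.
Among Bianchi, Takahashi and Drummond, by continuous board tenure (higher first): Bianchi (21 years) before Takahashi (13 years) before Drummond (5 years).
Sorensen and Saleh both have date first elected to the board Apr 18, 1995, so the next rule applies.
Sorensen and Saleh both have equity stake 1 percent, so the next rule applies.
Among Sorensen and Saleh, by continuous board tenure (higher first): Sorensen (12 years) before Saleh (2 years).
Order: Abara, Farouk, Varga, Dimitriou, Bianchi, Takahashi, Drummond, Sorensen, Saleh. So position 7.

7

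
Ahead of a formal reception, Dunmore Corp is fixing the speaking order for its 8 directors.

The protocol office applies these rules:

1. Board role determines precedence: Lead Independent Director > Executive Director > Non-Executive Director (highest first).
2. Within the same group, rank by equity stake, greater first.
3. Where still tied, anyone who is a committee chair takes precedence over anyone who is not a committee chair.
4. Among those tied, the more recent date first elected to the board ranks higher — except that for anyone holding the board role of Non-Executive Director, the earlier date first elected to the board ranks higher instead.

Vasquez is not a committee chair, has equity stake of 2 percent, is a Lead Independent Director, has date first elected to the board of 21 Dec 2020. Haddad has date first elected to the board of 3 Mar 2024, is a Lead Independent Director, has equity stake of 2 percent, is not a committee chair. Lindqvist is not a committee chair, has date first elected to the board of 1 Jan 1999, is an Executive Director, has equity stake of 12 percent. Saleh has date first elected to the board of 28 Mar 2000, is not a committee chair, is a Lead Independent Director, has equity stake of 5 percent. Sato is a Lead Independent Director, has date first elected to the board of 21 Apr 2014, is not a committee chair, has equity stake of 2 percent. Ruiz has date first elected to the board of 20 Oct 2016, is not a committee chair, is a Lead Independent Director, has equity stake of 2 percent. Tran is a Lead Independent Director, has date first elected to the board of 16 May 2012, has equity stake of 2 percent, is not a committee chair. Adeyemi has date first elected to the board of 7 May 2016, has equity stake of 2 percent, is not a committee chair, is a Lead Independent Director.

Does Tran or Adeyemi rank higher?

By board role: Saleh, Haddad, Vasquez, Ruiz, Adeyemi, Sato and Tran (Lead Independent Director); then Lindqvist (Executive Director).
Among Saleh, Haddad, Vasquez, Ruiz, Adeyemi, Sato and Tran, by equity stake (higher first): Saleh (5 percent) before Haddad, Vasquez, Ruiz, Adeyemi, Sato and Tran (2 percent).
Haddad, Vasquez, Ruiz, Adeyemi, Sato and Tran are each not a committee chair, so the next rule applies.
Among Haddad, Vasquez, Ruiz, Adeyemi, Sato and Tran, by date first elected to the board (later first): Haddad (3 Mar 2024) before Vasquez (21 Dec 2020) before Ruiz (20 Oct 2016) before Adeyemi (7 May 2016) before Sato (21 Apr 2014) before Tran (16 May 2012).
So Adeyemi takes precedence.

Adeyemi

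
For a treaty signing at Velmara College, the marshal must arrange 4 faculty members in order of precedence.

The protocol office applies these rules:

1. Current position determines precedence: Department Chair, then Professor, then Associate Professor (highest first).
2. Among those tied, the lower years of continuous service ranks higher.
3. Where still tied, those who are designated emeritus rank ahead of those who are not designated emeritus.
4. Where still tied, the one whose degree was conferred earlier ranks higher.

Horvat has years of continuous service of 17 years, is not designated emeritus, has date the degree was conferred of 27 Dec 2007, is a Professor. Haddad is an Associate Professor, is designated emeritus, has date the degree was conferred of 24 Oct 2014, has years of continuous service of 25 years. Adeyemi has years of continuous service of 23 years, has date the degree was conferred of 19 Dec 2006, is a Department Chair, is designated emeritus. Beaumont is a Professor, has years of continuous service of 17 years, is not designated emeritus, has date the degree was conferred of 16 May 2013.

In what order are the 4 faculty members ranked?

Adeyemi, Horvat, Beaumont, Haddad

By current position: Adeyemi (Department Chair); then Horvat and Beaumont (Professor); then Haddad (Associate Professor).
Horvat and Beaumont both have years of continuous service 17 years, so the next rule applies.
Horvat and Beaumont are each not designated emeritus, so the next rule applies.
Among Horvat and Beaumont, by date the degree was conferred (earlier first): Horvat (27 Dec 2007) before Beaumont (16 May 2013).
Full order: Adeyemi, Horvat, Beaumont, Haddad.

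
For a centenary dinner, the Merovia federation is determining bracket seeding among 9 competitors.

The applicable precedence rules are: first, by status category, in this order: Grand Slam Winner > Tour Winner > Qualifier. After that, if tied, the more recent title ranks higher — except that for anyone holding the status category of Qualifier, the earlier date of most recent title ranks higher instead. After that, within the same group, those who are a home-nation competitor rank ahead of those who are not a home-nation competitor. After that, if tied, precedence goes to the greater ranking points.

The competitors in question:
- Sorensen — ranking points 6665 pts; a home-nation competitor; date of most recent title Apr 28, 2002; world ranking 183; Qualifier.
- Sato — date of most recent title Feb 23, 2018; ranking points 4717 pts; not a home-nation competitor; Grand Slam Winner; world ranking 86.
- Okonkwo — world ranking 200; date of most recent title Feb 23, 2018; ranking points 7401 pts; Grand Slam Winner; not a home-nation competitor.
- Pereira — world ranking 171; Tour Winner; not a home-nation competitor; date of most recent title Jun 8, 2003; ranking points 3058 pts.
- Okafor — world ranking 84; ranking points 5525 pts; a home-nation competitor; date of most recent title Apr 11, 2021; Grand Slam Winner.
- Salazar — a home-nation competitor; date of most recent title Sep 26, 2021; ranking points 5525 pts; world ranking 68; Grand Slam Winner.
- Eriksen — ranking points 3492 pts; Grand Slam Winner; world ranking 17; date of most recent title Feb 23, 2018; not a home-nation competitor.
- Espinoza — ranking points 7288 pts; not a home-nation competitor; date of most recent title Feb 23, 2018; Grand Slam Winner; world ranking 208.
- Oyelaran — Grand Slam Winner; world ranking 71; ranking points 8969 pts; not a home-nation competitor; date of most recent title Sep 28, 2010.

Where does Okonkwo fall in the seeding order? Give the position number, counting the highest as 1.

3

By status category: Salazar, Okafor, Okonkwo, Espinoza, Sato, Eriksen and Oyelaran (Grand Slam Winner); then Pereira (Tour Winner); then Sorensen (Qualifier).
Among Salazar, Okafor, Okonkwo, Espinoza, Sato, Eriksen and Oyelaran, by date of most recent title (later first): Salazar (Sep 26, 2021) before Okafor (Apr 11, 2021) before Okonkwo, Espinoza, Sato and Eriksen (Feb 23, 2018) before Oyelaran (Sep 28, 2010).
Okonkwo, Espinoza, Sato and Eriksen are each not a home-nation competitor, so the next rule applies.
Among Okonkwo, Espinoza, Sato and Eriksen, by ranking points (higher first): Okonkwo (7401 pts) before Espinoza (7288 pts) before Sato (4717 pts) before Eriksen (3492 pts).
Order: Salazar, Okafor, Okonkwo, Espinoza, Sato, Eriksen, Oyelaran, Pereira, Sorensen. So position 3.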